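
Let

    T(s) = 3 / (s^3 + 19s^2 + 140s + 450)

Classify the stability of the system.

The denominator s^3 + 19s^2 + 140s + 450 factors as (s + 9)(s^2 + 10s + 50), giving poles at s = -9, -5 ± 5j.
Since all poles lie strictly in the left half-plane, the system is stable.

stable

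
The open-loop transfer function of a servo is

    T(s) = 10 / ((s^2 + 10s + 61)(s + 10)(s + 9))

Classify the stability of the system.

The poles can be read from the denominator factors: s = -5 + 6j, -5 - 6j, -10, -9.
Since all poles lie strictly in the left half-plane, the system is stable.

stable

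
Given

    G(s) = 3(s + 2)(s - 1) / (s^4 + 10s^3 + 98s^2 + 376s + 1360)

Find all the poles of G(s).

The poles are the roots of the denominator s^4 + 10s^3 + 98s^2 + 376s + 1360 = 0.
No real roots exist; factor into two real quadratics: (s^2 + 6s + 34)(s^2 + 4s + 40) = 0.
Each quadratic gives a conjugate pair via the quadratic formula.

s = -3 + 5j, -3 - 5j, -2 + 6j, -2 - 6j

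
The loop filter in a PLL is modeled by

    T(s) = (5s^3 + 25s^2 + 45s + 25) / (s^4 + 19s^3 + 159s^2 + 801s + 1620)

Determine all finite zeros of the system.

s = -2 ± j, -1

Set the numerator to zero: 5s^3 + 25s^2 + 45s + 25 = 0, i.e. 5·(s^3 + 5s^2 + 9s + 5) = 0.
Factoring: (s^2 + 4s + 5)(s + 1) = 0.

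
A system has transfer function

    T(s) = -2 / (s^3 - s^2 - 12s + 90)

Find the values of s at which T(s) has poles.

s = -5, 3 ± 3j

The poles are the roots of the denominator s^3 - s^2 - 12s + 90 = 0.
Trying s = -5: the polynomial evaluates to 0, so (s + 5) is a factor.
Dividing out leaves s^2 - 6s + 18 = 0.
The quadratic formula then gives s = 3 ± 3j.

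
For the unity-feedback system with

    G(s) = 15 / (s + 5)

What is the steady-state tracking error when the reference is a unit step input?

G(s) has no poles at the origin.
This is a Type 0 system. Kp = lim_{s→0} G(s) = 15/5 = 3.
e_ss = 1/(1 + Kp) = 1/(1 + 3) = 1/4 ≈ 0.2500.

e_ss = 0.2500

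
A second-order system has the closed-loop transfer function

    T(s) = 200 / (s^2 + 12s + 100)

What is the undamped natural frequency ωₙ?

Compare the denominator to the standard form s^2 + 2ζωₙs + ωₙ².
ωₙ² = 100, so ωₙ = 10 rad/s.

ωₙ = 10 rad/s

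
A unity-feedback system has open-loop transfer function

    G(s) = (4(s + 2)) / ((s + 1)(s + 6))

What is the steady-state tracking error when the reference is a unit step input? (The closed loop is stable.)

e_ss = 0.4286

G(s) has no poles at the origin.
This is a Type 0 system. Kp = lim_{s→0} G(s) = 8/6 = 4/3.
e_ss = 1/(1 + Kp) = 1/(1 + 4/3) = 3/7 ≈ 0.4286.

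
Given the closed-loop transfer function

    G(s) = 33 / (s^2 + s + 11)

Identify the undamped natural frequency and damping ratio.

Compare the denominator to the standard form s^2 + 2ζωₙs + ωₙ².
ωₙ² = 11, so ωₙ = √11 ≈ 3.317 rad/s.
2ζωₙ = 1, so ζ = 1/(2·√11) ≈ 0.1508.
With ζ = 0.1508 the response is underdamped.

ωₙ ≈ 3.317 rad/s, ζ ≈ 0.1508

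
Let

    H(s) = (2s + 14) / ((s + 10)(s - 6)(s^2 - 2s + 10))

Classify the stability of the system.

unstable

The poles can be read from the denominator factors: s = -10, 6, 1 + 3j, 1 - 3j.
Since the pole(s) at s = 6, 1 ± 3j lie in the right half-plane, the system is unstable.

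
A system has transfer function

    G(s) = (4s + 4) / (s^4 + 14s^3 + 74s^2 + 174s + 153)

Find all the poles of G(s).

The poles are the roots of the denominator s^4 + 14s^3 + 74s^2 + 174s + 153 = 0.
Trying s = -3: the polynomial evaluates to 0, so (s + 3) is a factor.
Dividing out leaves s^3 + 11s^2 + 41s + 51 = 0.
This factors further as (s^2 + 8s + 17)(s + 3) = 0.

s = -4 + j, -4 - j, -3, -3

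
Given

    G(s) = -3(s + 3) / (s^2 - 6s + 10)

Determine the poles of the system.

s = 3 + j, 3 - j

The poles are the roots of the denominator s^2 - 6s + 10 = 0.
Using the quadratic formula: s = (6 ± √(-4))/2 = 3 ± 1j.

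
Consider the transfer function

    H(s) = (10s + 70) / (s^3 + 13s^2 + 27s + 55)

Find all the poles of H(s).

s = -1 ± 2j, -11

The poles are the roots of the denominator s^3 + 13s^2 + 27s + 55 = 0.
Trying s = -11: the polynomial evaluates to 0, so (s + 11) is a factor.
Dividing out leaves s^2 + 2s + 5 = 0.
The quadratic formula then gives s = -1 ± 2j.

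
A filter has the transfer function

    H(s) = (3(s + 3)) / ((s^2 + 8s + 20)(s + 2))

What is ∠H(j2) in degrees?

At s = j2: numerator = 9 + j6, denominator = j64.
∠H = ∠num − ∠den = 33.690° − (90°) = -56.31°.

∠H(j2) ≈ -56.31°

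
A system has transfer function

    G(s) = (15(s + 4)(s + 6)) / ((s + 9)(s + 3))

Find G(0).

At s = 0 each factor (s + a) contributes a and each (s^2 + bs + c) contributes c.
G(0) = 15·(4) · (6) / ((9) · (3)) = 360/27 = 40/3.

G(0) = 40/3 ≈ 13.33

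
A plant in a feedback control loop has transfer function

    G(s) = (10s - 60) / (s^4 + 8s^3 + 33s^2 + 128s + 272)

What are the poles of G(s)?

s = 4j, -4j, -4 + j, -4 - j

The poles are the roots of the denominator s^4 + 8s^3 + 33s^2 + 128s + 272 = 0.
No real roots exist; factor into two real quadratics: (s^2 + 16)(s^2 + 8s + 17) = 0.
Each quadratic gives a conjugate pair via the quadratic formula.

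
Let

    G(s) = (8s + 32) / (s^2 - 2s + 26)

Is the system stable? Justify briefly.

unstable

The denominator s^2 - 2s + 26 factors as (s^2 - 2s + 26), giving poles at s = 1 + 5j, 1 - 5j.
Since the pole(s) at s = 1 ± 5j lie in the right half-plane, the system is unstable.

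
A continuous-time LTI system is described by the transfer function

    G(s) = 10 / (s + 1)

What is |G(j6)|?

Substitute s = j6: numerator = 10, denominator = 1 + j6.
|G(j6)| = |10| / |1 + j6| = 10 / 6.0828 ≈ 1.644.

|G(j6)| ≈ 1.644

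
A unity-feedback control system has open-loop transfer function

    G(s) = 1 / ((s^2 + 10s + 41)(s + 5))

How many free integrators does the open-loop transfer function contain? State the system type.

Type 0

The denominator has no factor of s at the origin — no free integrator — so this is a Type 0 system.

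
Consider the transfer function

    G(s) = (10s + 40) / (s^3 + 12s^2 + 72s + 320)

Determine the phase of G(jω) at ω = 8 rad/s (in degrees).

∠G(j8) ≈ -108.4°

At s = j8: numerator = 40 + j80, denominator = -448 + j64.
∠G = ∠num − ∠den = 63.435° − (171.87°) = -108.4°.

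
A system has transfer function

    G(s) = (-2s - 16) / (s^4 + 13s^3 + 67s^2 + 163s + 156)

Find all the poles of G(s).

s = -3, -4, -3 + 2j, -3 - 2j

The poles are the roots of the denominator s^4 + 13s^3 + 67s^2 + 163s + 156 = 0.
Trying s = -3: the polynomial evaluates to 0, so (s + 3) is a factor.
Dividing out leaves s^3 + 10s^2 + 37s + 52 = 0.
This factors further as (s + 4)(s^2 + 6s + 13) = 0.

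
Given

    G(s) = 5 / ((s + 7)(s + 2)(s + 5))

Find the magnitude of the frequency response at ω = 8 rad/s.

|G(j8)| ≈ 0.006046

Substitute s = j8: numerator = 5, denominator = -826 - j40.
|G(j8)| = |5| / |-826 - j40| = 5 / 826.97 ≈ 0.006046.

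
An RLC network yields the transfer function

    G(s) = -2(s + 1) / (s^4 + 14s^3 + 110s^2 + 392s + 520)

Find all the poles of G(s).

s = -3 ± j, -4 ± 6j

The poles are the roots of the denominator s^4 + 14s^3 + 110s^2 + 392s + 520 = 0.
No real roots exist; factor into two real quadratics: (s^2 + 6s + 10)(s^2 + 8s + 52) = 0.
Each quadratic gives a conjugate pair via the quadratic formula.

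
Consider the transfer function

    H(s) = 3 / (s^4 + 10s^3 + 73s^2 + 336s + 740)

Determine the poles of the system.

The poles are the roots of the denominator s^4 + 10s^3 + 73s^2 + 336s + 740 = 0.
No real roots exist; factor into two real quadratics: (s^2 + 2s + 37)(s^2 + 8s + 20) = 0.
Each quadratic gives a conjugate pair via the quadratic formula.

s = -1 + 6j, -1 - 6j, -4 + 2j, -4 - 2j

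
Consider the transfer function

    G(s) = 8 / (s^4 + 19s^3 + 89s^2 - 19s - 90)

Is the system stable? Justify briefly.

The denominator s^4 + 19s^3 + 89s^2 - 19s - 90 factors as (s + 9)(s - 1)(s + 10)(s + 1), giving poles at s = -9, 1, -10, -1.
Since the pole(s) at s = 1 lie in the right half-plane, the system is unstable.

unstable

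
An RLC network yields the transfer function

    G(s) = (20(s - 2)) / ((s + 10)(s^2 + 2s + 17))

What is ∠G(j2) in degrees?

∠G(j2) ≈ 106.6°

At s = j2: numerator = -40 + j40, denominator = 122 + j66.
∠G = ∠num − ∠den = 135° − (28.413°) = 106.6°.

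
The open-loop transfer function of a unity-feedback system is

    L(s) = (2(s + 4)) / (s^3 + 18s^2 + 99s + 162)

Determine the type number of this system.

Type 0

The denominator has no factor of s at the origin — no free integrator — so this is a Type 0 system.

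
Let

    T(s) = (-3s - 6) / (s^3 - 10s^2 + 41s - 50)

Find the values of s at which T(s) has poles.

The poles are the roots of the denominator s^3 - 10s^2 + 41s - 50 = 0.
Trying s = 2: the polynomial evaluates to 0, so (s - 2) is a factor.
Dividing out leaves s^2 - 8s + 25 = 0.
The quadratic formula then gives s = 4 ± 3j.

s = 4 ± 3j, 2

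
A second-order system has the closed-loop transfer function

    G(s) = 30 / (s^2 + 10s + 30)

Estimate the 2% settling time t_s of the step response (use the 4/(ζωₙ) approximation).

t_s ≈ 0.8000 s

Comparing s^2 + 10s + 30 to s^2 + 2ζωₙs + ωₙ²: ωₙ = √30 ≈ 5.477 rad/s and ζ = 10/(2·√30) ≈ 0.9129.
ζωₙ = 10/2 = 5, so t_s ≈ 4/(ζωₙ) = 4/5 = 0.8000 s.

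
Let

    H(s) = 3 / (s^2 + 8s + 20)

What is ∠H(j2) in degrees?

∠H(j2) ≈ -45°

At s = j2: numerator = 3, denominator = 16 + j16.
∠H = ∠num − ∠den = 0° − (45°) = -45°.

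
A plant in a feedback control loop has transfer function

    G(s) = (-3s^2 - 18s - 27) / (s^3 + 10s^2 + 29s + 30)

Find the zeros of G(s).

Set the numerator to zero: -3s^2 - 18s - 27 = 0, i.e. -3·(s^2 + 6s + 9) = 0.
Factoring: (s + 3)^2 = 0.

s = -3, -3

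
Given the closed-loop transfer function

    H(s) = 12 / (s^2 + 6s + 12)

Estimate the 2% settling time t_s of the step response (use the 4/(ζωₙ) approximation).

t_s ≈ 1.333 s

Comparing s^2 + 6s + 12 to s^2 + 2ζωₙs + ωₙ²: ωₙ = √12 ≈ 3.464 rad/s and ζ = 6/(2·√12) ≈ 0.8660.
ζωₙ = 6/2 = 3, so t_s ≈ 4/(ζωₙ) = 4/3 ≈ 1.333 s.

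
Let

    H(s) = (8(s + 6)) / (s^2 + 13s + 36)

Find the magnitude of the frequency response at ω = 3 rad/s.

|H(j3)| ≈ 1.131

Substitute s = j3: numerator = 48 + j24, denominator = 27 + j39.
|H(j3)| = |48 + j24| / |27 + j39| = 53.666 / 47.434 ≈ 1.131.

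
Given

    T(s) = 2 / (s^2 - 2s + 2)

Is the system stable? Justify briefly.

The denominator s^2 - 2s + 2 factors as (s^2 - 2s + 2), giving poles at s = 1 ± j.
Since the pole(s) at s = 1 + j, 1 - j lie in the right half-plane, the system is unstable.

unstable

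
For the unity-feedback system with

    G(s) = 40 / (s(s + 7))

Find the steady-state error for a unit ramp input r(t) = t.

e_ss = 0.1750

G(s) has one pole at the origin.
This is a Type 1 system. Kv = lim_{s→0} s·G(s) = 40/7.
e_ss = 1/Kv = 1/(40/7) = 7/40 ≈ 0.1750.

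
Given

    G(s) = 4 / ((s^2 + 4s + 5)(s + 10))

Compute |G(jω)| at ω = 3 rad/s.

Substitute s = j3: numerator = 4, denominator = -76 + j108.
|G(j3)| = |4| / |-76 + j108| = 4 / 132.06 ≈ 0.03029.

|G(j3)| ≈ 0.03029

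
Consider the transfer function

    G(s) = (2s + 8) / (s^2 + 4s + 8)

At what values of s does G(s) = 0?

s = -4

Set the numerator to zero: 2s + 8 = 0, i.e. 2·(s + 4) = 0.
So s = -4.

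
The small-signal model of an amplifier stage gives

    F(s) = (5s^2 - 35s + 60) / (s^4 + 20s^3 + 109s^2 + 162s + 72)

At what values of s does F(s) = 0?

Set the numerator to zero: 5s^2 - 35s + 60 = 0, i.e. 5·(s^2 - 7s + 12) = 0.
Factoring: (s - 4)(s - 3) = 0.

s = 4, 3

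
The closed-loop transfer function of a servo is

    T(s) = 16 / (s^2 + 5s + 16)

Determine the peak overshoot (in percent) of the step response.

%OS ≈ 8.08%

Comparing s^2 + 5s + 16 to s^2 + 2ζωₙs + ωₙ²: ωₙ = 4 rad/s and ζ = 5/(2·4) = 0.625.
%OS = 100·exp(−πζ/√(1−ζ²)) = 100·exp(−π·0.625/√(1−0.625²)) ≈ 8.08%.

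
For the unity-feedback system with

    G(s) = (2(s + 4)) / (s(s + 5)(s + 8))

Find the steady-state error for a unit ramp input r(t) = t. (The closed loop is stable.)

G(s) has one pole at the origin.
This is a Type 1 system. Kv = lim_{s→0} s·G(s) = 8/40 = 1/5.
e_ss = 1/Kv = 1/(1/5) = 5.

e_ss = 5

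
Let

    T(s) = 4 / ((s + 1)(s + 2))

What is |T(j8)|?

Substitute s = j8: numerator = 4, denominator = -62 + j24.
|T(j8)| = |4| / |-62 + j24| = 4 / 66.483 ≈ 0.06017.

|T(j8)| ≈ 0.06017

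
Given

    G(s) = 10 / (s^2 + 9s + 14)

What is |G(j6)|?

|G(j6)| ≈ 0.1715

Substitute s = j6: numerator = 10, denominator = -22 + j54.
|G(j6)| = |10| / |-22 + j54| = 10 / 58.310 ≈ 0.1715.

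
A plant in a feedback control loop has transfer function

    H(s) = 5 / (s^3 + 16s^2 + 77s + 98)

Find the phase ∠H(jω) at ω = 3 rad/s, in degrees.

At s = j3: numerator = 5, denominator = -46 + j204.
∠H = ∠num − ∠den = 0° − (102.71°) = -102.7°.

∠H(j3) ≈ -102.7°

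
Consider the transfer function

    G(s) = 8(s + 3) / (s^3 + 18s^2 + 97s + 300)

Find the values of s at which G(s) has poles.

s = -3 ± 4j, -12

The poles are the roots of the denominator s^3 + 18s^2 + 97s + 300 = 0.
Trying s = -12: the polynomial evaluates to 0, so (s + 12) is a factor.
Dividing out leaves s^2 + 6s + 25 = 0.
The quadratic formula then gives s = -3 ± 4j.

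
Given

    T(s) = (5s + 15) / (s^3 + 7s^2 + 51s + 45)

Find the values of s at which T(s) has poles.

The poles are the roots of the denominator s^3 + 7s^2 + 51s + 45 = 0.
Trying s = -1: the polynomial evaluates to 0, so (s + 1) is a factor.
Dividing out leaves s^2 + 6s + 45 = 0.
The quadratic formula then gives s = -3 ± 6j.

s = -3 + 6j, -3 - 6j, -1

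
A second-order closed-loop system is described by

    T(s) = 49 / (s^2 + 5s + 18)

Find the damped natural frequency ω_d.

Comparing s^2 + 5s + 18 to s^2 + 2ζωₙs + ωₙ²: ωₙ = √18 ≈ 4.243 rad/s and ζ = 5/(2·√18) ≈ 0.5893.
ζωₙ = 5/2 = 2.5, so ω_d = ωₙ√(1−ζ²) = √(ωₙ² − (ζωₙ)²) = √(18 − 2.5²) = √11.75 ≈ 3.428 rad/s.

ω_d ≈ 3.428 rad/s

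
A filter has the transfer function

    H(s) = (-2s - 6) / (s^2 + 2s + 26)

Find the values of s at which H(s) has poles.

The poles are the roots of the denominator s^2 + 2s + 26 = 0.
Using the quadratic formula: s = (-2 ± √(-100))/2 = -1 ± 5j.

s = -1 + 5j, -1 - 5j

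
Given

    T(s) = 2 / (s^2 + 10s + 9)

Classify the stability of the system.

The denominator s^2 + 10s + 9 factors as (s + 1)(s + 9), giving poles at s = -1, -9.
Since all poles lie strictly in the left half-plane, the system is stable.

stable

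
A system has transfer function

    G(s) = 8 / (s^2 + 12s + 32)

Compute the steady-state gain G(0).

Set s = 0: G(0) = (8) / (32) = 1/4.

G(0) = 1/4 ≈ 0.2500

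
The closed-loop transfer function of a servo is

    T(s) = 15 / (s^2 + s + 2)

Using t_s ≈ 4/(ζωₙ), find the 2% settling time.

Comparing s^2 + s + 2 to s^2 + 2ζωₙs + ωₙ²: ωₙ = √2 ≈ 1.414 rad/s and ζ = 1/(2·√2) ≈ 0.3536.
ζωₙ = 1/2 = 0.5, so t_s ≈ 4/(ζωₙ) = 4/0.5 = 8 s.

t_s ≈ 8 s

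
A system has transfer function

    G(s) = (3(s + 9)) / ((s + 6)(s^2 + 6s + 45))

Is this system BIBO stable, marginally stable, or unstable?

stable

The poles can be read from the denominator factors: s = -6, -3 + 6j, -3 - 6j.
Since all poles lie strictly in the left half-plane, the system is stable.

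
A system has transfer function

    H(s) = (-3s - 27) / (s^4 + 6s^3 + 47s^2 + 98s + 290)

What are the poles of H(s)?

The poles are the roots of the denominator s^4 + 6s^3 + 47s^2 + 98s + 290 = 0.
No real roots exist; factor into two real quadratics: (s^2 + 2s + 10)(s^2 + 4s + 29) = 0.
Each quadratic gives a conjugate pair via the quadratic formula.

s = -1 + 3j, -1 - 3j, -2 + 5j, -2 - 5j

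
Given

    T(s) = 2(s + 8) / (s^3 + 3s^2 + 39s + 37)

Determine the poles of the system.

s = -1 ± 6j, -1

The poles are the roots of the denominator s^3 + 3s^2 + 39s + 37 = 0.
Trying s = -1: the polynomial evaluates to 0, so (s + 1) is a factor.
Dividing out leaves s^2 + 2s + 37 = 0.
The quadratic formula then gives s = -1 ± 6j.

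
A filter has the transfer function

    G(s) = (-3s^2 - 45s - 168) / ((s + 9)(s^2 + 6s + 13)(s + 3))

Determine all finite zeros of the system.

s = -7, -8

Set the numerator to zero: -3s^2 - 45s - 168 = 0, i.e. -3·(s^2 + 15s + 56) = 0.
Factoring: (s + 7)(s + 8) = 0.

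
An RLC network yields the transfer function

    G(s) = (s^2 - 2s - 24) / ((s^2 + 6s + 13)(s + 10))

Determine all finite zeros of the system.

Set the numerator to zero: s^2 - 2s - 24 = 0.
Factoring: (s - 6)(s + 4) = 0.

s = 6, -4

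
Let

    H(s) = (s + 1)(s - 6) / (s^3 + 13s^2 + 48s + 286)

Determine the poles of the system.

The poles are the roots of the denominator s^3 + 13s^2 + 48s + 286 = 0.
Trying s = -11: the polynomial evaluates to 0, so (s + 11) is a factor.
Dividing out leaves s^2 + 2s + 26 = 0.
The quadratic formula then gives s = -1 ± 5j.

s = -1 + 5j, -1 - 5j, -11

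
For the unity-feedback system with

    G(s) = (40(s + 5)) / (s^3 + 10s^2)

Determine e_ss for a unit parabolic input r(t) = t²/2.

G(s) has 2 poles at the origin.
This is a Type 2 system. Ka = lim_{s→0} s^2·G(s) = 200/10 = 20.
e_ss = 1/Ka = 1/(20) = 1/20 ≈ 0.05000.

e_ss = 0.05000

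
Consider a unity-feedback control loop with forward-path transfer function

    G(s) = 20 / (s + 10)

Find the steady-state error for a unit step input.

e_ss = 0.3333

G(s) has no poles at the origin.
This is a Type 0 system. Kp = lim_{s→0} G(s) = 20/10 = 2.
e_ss = 1/(1 + Kp) = 1/(1 + 2) = 1/3 ≈ 0.3333.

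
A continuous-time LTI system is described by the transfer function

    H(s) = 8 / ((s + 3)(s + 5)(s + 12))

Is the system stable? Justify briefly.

stable

The poles can be read from the denominator factors: s = -3, -5, -12.
Since all poles lie strictly in the left half-plane, the system is stable.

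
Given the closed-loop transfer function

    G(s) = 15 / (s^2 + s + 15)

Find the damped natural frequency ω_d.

ω_d ≈ 3.841 rad/s

Comparing s^2 + s + 15 to s^2 + 2ζωₙs + ωₙ²: ωₙ = √15 ≈ 3.873 rad/s and ζ = 1/(2·√15) ≈ 0.1291.
ζωₙ = 1/2 = 0.5, so ω_d = ωₙ√(1−ζ²) = √(ωₙ² − (ζωₙ)²) = √(15 − 0.5²) = √14.75 ≈ 3.841 rad/s.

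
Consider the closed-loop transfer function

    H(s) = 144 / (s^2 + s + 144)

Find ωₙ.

ωₙ = 12 rad/s

Compare the denominator to the standard form s^2 + 2ζωₙs + ωₙ².
ωₙ² = 144, so ωₙ = 12 rad/s.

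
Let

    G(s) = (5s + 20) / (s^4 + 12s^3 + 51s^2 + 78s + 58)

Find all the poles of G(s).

The poles are the roots of the denominator s^4 + 12s^3 + 51s^2 + 78s + 58 = 0.
No real roots exist; factor into two real quadratics: (s^2 + 2s + 2)(s^2 + 10s + 29) = 0.
Each quadratic gives a conjugate pair via the quadratic formula.

s = -1 + j, -1 - j, -5 + 2j, -5 - 2j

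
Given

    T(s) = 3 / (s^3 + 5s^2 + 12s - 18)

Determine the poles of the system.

The poles are the roots of the denominator s^3 + 5s^2 + 12s - 18 = 0.
Trying s = 1: the polynomial evaluates to 0, so (s - 1) is a factor.
Dividing out leaves s^2 + 6s + 18 = 0.
The quadratic formula then gives s = -3 ± 3j.

s = -3 ± 3j, 1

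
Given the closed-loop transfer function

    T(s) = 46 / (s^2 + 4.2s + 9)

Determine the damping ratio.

ζ = 0.7

Compare the denominator to the standard form s^2 + 2ζωₙs + ωₙ².
ωₙ² = 9, so ωₙ = 3 rad/s.
2ζωₙ = 4.2, so ζ = 4.2/(2·3) = 0.7.
With ζ = 0.7 the response is underdamped.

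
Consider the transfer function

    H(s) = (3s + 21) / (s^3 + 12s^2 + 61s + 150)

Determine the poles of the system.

s = -3 ± 4j, -6

The poles are the roots of the denominator s^3 + 12s^2 + 61s + 150 = 0.
Trying s = -6: the polynomial evaluates to 0, so (s + 6) is a factor.
Dividing out leaves s^2 + 6s + 25 = 0.
The quadratic formula then gives s = -3 ± 4j.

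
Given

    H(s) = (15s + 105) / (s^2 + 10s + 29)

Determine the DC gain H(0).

Set s = 0: H(0) = (105) / (29) = 105/29.

H(0) = 105/29 ≈ 3.621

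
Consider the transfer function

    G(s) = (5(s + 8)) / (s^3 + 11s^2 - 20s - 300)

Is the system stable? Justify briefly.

unstable

The denominator s^3 + 11s^2 - 20s - 300 factors as (s - 5)(s + 10)(s + 6), giving poles at s = 5, -10, -6.
Since the pole(s) at s = 5 lie in the right half-plane, the system is unstable.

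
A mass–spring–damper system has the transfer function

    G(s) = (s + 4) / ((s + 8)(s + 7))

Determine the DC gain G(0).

At s = 0 each factor (s + a) contributes a and each (s^2 + bs + c) contributes c.
G(0) = 1·(4) / ((8) · (7)) = 4/56 = 1/14.

G(0) = 1/14 ≈ 0.07143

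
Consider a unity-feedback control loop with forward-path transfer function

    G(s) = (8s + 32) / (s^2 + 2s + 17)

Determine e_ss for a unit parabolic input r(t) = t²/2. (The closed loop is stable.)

e_ss = ∞

G(s) has no poles at the origin.
This is a Type 0 system; Ka = lim_{s→0} s^2·G(s) = 0, so the steady-state error for a parabola input is infinite.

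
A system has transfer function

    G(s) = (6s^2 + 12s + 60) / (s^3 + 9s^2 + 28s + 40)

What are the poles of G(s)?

The poles are the roots of the denominator s^3 + 9s^2 + 28s + 40 = 0.
Trying s = -5: the polynomial evaluates to 0, so (s + 5) is a factor.
Dividing out leaves s^2 + 4s + 8 = 0.
The quadratic formula then gives s = -2 ± 2j.

s = -2 + 2j, -2 - 2j, -5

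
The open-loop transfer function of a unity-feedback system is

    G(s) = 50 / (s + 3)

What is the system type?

Type 0

The denominator has no factor of s at the origin — no free integrator — so this is a Type 0 system.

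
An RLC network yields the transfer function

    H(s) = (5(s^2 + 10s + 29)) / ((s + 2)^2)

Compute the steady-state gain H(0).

H(0) = 145/4 ≈ 36.25

At s = 0 each factor (s + a) contributes a and each (s^2 + bs + c) contributes c.
H(0) = 5·(29) / ((2) · (2)) = 145/4 = 145/4.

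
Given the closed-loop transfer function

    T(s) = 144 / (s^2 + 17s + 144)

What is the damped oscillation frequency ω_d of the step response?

ω_d ≈ 8.471 rad/s

Comparing s^2 + 17s + 144 to s^2 + 2ζωₙs + ωₙ²: ωₙ = 12 rad/s and ζ = 17/(2·12) ≈ 0.7083.
ζωₙ = 17/2 = 8.5, so ω_d = ωₙ√(1−ζ²) = √(ωₙ² − (ζωₙ)²) = √(144 − 8.5²) = √71.75 ≈ 8.471 rad/s.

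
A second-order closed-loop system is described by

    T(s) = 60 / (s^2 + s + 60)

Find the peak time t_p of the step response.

Comparing s^2 + s + 60 to s^2 + 2ζωₙs + ωₙ²: ωₙ = √60 ≈ 7.746 rad/s and ζ = 1/(2·√60) ≈ 0.06455.
ζωₙ = 1/2 = 0.5, so ω_d = ωₙ√(1−ζ²) = √(ωₙ² − (ζωₙ)²) = √(60 − 0.5²) = √59.75 ≈ 7.730 rad/s.
t_p = π/ω_d = π/7.730 ≈ 0.4064 s.

t_p ≈ 0.4064 s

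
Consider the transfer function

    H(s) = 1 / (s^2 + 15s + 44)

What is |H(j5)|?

Substitute s = j5: numerator = 1, denominator = 19 + j75.
|H(j5)| = |1| / |19 + j75| = 1 / 77.369 ≈ 0.01293.

|H(j5)| ≈ 0.01293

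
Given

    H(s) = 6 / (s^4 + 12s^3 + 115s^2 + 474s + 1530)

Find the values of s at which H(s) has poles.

The poles are the roots of the denominator s^4 + 12s^3 + 115s^2 + 474s + 1530 = 0.
No real roots exist; factor into two real quadratics: (s^2 + 6s + 45)(s^2 + 6s + 34) = 0.
Each quadratic gives a conjugate pair via the quadratic formula.

s = -3 + 6j, -3 - 6j, -3 + 5j, -3 - 5j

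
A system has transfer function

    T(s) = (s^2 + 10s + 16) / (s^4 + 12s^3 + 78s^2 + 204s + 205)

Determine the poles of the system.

s = -2 + j, -2 - j, -4 + 5j, -4 - 5j

The poles are the roots of the denominator s^4 + 12s^3 + 78s^2 + 204s + 205 = 0.
No real roots exist; factor into two real quadratics: (s^2 + 4s + 5)(s^2 + 8s + 41) = 0.
Each quadratic gives a conjugate pair via the quadratic formula.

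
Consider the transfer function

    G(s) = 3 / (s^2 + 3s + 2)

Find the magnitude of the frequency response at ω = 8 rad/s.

Substitute s = j8: numerator = 3, denominator = -62 + j24.
|G(j8)| = |3| / |-62 + j24| = 3 / 66.483 ≈ 0.04512.

|G(j8)| ≈ 0.04512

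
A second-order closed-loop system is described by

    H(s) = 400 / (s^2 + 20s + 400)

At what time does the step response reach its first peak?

Comparing s^2 + 20s + 400 to s^2 + 2ζωₙs + ωₙ²: ωₙ = 20 rad/s and ζ = 20/(2·20) = 0.5.
ζωₙ = 20/2 = 10, so ω_d = ωₙ√(1−ζ²) = √(ωₙ² − (ζωₙ)²) = √(400 − 10²) = √300 ≈ 17.32 rad/s.
t_p = π/ω_d = π/17.32 ≈ 0.1814 s.

t_p ≈ 0.1814 s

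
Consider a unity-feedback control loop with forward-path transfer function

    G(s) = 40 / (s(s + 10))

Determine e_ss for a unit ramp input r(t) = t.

G(s) has one pole at the origin.
This is a Type 1 system. Kv = lim_{s→0} s·G(s) = 40/10 = 4.
e_ss = 1/Kv = 1/(4) = 1/4 ≈ 0.2500.

e_ss = 0.2500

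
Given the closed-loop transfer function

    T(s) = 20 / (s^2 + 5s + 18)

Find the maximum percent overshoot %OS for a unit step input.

Comparing s^2 + 5s + 18 to s^2 + 2ζωₙs + ωₙ²: ωₙ = √18 ≈ 4.243 rad/s and ζ = 5/(2·√18) ≈ 0.5893.
%OS = 100·exp(−πζ/√(1−ζ²)) = 100·exp(−π·0.5893/√(1−0.5893²)) ≈ 10.1%.

%OS ≈ 10.1%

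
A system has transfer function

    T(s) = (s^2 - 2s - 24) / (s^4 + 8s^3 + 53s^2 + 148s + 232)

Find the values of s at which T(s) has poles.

s = -2 ± 5j, -2 ± 2j

The poles are the roots of the denominator s^4 + 8s^3 + 53s^2 + 148s + 232 = 0.
No real roots exist; factor into two real quadratics: (s^2 + 4s + 29)(s^2 + 4s + 8) = 0.
Each quadratic gives a conjugate pair via the quadratic formula.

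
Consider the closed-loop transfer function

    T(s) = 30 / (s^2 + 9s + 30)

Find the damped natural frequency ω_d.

Comparing s^2 + 9s + 30 to s^2 + 2ζωₙs + ωₙ²: ωₙ = √30 ≈ 5.477 rad/s and ζ = 9/(2·√30) ≈ 0.8216.
ζωₙ = 9/2 = 4.5, so ω_d = ωₙ√(1−ζ²) = √(ωₙ² − (ζωₙ)²) = √(30 − 4.5²) = √9.75 ≈ 3.122 rad/s.

ω_d ≈ 3.122 rad/s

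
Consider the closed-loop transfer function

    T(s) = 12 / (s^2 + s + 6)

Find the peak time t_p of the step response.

Comparing s^2 + s + 6 to s^2 + 2ζωₙs + ωₙ²: ωₙ = √6 ≈ 2.449 rad/s and ζ = 1/(2·√6) ≈ 0.2041.
ζωₙ = 1/2 = 0.5, so ω_d = ωₙ√(1−ζ²) = √(ωₙ² − (ζωₙ)²) = √(6 − 0.5²) = √5.75 ≈ 2.398 rad/s.
t_p = π/ω_d = π/2.398 ≈ 1.310 s.

t_p ≈ 1.310 s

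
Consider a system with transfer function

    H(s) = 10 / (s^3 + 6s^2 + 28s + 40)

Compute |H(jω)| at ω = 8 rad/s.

|H(j8)| ≈ 0.02229

Substitute s = j8: numerator = 10, denominator = -344 - j288.
|H(j8)| = |10| / |-344 - j288| = 10 / 448.64 ≈ 0.02229.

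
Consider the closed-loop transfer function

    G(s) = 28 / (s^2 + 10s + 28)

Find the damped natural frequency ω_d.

Comparing s^2 + 10s + 28 to s^2 + 2ζωₙs + ωₙ²: ωₙ = √28 ≈ 5.292 rad/s and ζ = 10/(2·√28) ≈ 0.9449.
ζωₙ = 10/2 = 5, so ω_d = ωₙ√(1−ζ²) = √(ωₙ² − (ζωₙ)²) = √(28 − 5²) = √3 ≈ 1.732 rad/s.

ω_d ≈ 1.732 rad/s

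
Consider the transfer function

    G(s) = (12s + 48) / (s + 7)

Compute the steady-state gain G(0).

G(0) = 48/7 ≈ 6.857

Set s = 0: G(0) = (48) / (7) = 48/7.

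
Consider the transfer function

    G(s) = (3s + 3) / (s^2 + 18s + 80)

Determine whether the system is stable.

stable

The denominator s^2 + 18s + 80 factors as (s + 10)(s + 8), giving poles at s = -10, -8.
Since all poles lie strictly in the left half-plane, the system is stable.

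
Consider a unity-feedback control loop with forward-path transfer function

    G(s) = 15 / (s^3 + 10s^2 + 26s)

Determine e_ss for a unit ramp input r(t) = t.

G(s) has one pole at the origin.
This is a Type 1 system. Kv = lim_{s→0} s·G(s) = 15/26.
e_ss = 1/Kv = 1/(15/26) = 26/15 ≈ 1.733.

e_ss = 1.733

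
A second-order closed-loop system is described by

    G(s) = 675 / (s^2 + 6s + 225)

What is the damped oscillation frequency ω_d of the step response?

Comparing s^2 + 6s + 225 to s^2 + 2ζωₙs + ωₙ²: ωₙ = 15 rad/s and ζ = 6/(2·15) = 0.2.
ζωₙ = 6/2 = 3, so ω_d = ωₙ√(1−ζ²) = √(ωₙ² − (ζωₙ)²) = √(225 − 3²) = √216 ≈ 14.70 rad/s.

ω_d ≈ 14.70 rad/s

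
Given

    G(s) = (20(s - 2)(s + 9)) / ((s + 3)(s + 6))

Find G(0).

G(0) = -20

At s = 0 each factor (s + a) contributes a and each (s^2 + bs + c) contributes c.
G(0) = 20·(-2) · (9) / ((3) · (6)) = -360/18 = -20.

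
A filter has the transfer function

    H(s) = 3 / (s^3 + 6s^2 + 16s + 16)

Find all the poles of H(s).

The poles are the roots of the denominator s^3 + 6s^2 + 16s + 16 = 0.
Trying s = -2: the polynomial evaluates to 0, so (s + 2) is a factor.
Dividing out leaves s^2 + 4s + 8 = 0.
The quadratic formula then gives s = -2 ± 2j.

s = -2 ± 2j, -2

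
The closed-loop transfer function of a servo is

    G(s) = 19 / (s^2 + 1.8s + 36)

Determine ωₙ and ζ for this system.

Compare the denominator to the standard form s^2 + 2ζωₙs + ωₙ².
ωₙ² = 36, so ωₙ = 6 rad/s.
2ζωₙ = 1.8, so ζ = 1.8/(2·6) = 0.15.
With ζ = 0.15 the response is underdamped.

ωₙ = 6 rad/s, ζ = 0.15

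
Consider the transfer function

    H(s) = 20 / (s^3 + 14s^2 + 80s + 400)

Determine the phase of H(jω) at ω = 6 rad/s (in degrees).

∠H(j6) ≈ -111.5°

At s = j6: numerator = 20, denominator = -104 + j264.
∠H = ∠num − ∠den = 0° − (111.50°) = -111.5°.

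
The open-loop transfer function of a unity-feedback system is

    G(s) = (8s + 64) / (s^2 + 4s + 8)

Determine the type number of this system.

The denominator has no factor of s at the origin — no free integrator — so this is a Type 0 system.

Type 0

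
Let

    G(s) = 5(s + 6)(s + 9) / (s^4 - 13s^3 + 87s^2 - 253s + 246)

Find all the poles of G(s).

The poles are the roots of the denominator s^4 - 13s^3 + 87s^2 - 253s + 246 = 0.
Trying s = 2: the polynomial evaluates to 0, so (s - 2) is a factor.
Dividing out leaves s^3 - 11s^2 + 65s - 123 = 0.
This factors further as (s - 3)(s^2 - 8s + 41) = 0.

s = 2, 3, 4 ± 5j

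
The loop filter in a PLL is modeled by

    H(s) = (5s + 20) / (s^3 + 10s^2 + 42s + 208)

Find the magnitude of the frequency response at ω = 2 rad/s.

|H(j2)| ≈ 0.1213

Substitute s = j2: numerator = 20 + j10, denominator = 168 + j76.
|H(j2)| = |20 + j10| / |168 + j76| = 22.361 / 184.39 ≈ 0.1213.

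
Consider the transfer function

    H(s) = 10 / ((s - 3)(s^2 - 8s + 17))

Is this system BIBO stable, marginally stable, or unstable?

unstable

The poles can be read from the denominator factors: s = 3, 4 + j, 4 - j.
Since the pole(s) at s = 3, 4 ± j lie in the right half-plane, the system is unstable.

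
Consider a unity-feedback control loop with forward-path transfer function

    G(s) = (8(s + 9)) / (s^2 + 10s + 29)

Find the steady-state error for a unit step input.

e_ss = 0.2871

G(s) has no poles at the origin.
This is a Type 0 system. Kp = lim_{s→0} G(s) = 72/29.
e_ss = 1/(1 + Kp) = 1/(1 + 72/29) = 29/101 ≈ 0.2871.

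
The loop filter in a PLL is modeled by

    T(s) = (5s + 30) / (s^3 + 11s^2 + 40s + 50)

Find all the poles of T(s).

The poles are the roots of the denominator s^3 + 11s^2 + 40s + 50 = 0.
Trying s = -5: the polynomial evaluates to 0, so (s + 5) is a factor.
Dividing out leaves s^2 + 6s + 10 = 0.
The quadratic formula then gives s = -3 ± 1j.

s = -3 ± j, -5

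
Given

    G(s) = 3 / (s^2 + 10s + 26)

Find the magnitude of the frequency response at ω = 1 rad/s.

Substitute s = j1: numerator = 3, denominator = 25 + j10.
|G(j1)| = |3| / |25 + j10| = 3 / 26.926 ≈ 0.1114.

|G(j1)| ≈ 0.1114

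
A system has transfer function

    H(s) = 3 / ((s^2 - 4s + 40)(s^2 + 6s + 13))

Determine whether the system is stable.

unstable

The poles can be read from the denominator factors: s = 2 + 6j, 2 - 6j, -3 + 2j, -3 - 2j.
Since the pole(s) at s = 2 ± 6j lie in the right half-plane, the system is unstable.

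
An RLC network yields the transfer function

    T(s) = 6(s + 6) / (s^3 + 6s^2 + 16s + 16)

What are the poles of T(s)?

s = -2 ± 2j, -2

The poles are the roots of the denominator s^3 + 6s^2 + 16s + 16 = 0.
Trying s = -2: the polynomial evaluates to 0, so (s + 2) is a factor.
Dividing out leaves s^2 + 4s + 8 = 0.
The quadratic formula then gives s = -2 ± 2j.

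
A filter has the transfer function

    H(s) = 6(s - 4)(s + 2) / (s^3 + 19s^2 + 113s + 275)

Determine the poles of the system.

s = -4 + 3j, -4 - 3j, -11

The poles are the roots of the denominator s^3 + 19s^2 + 113s + 275 = 0.
Trying s = -11: the polynomial evaluates to 0, so (s + 11) is a factor.
Dividing out leaves s^2 + 8s + 25 = 0.
The quadratic formula then gives s = -4 ± 3j.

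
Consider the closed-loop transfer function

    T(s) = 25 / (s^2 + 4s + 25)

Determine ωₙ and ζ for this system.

ωₙ = 5 rad/s, ζ = 0.4

Compare the denominator to the standard form s^2 + 2ζωₙs + ωₙ².
ωₙ² = 25, so ωₙ = 5 rad/s.
2ζωₙ = 4, so ζ = 4/(2·5) = 0.4.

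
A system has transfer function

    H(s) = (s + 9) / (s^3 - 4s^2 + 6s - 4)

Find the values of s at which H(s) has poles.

s = 1 ± j, 2

The poles are the roots of the denominator s^3 - 4s^2 + 6s - 4 = 0.
Trying s = 2: the polynomial evaluates to 0, so (s - 2) is a factor.
Dividing out leaves s^2 - 2s + 2 = 0.
The quadratic formula then gives s = 1 ± 1j.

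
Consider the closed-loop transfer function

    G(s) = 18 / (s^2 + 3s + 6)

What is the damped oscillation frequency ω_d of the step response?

ω_d ≈ 1.936 rad/s

Comparing s^2 + 3s + 6 to s^2 + 2ζωₙs + ωₙ²: ωₙ = √6 ≈ 2.449 rad/s and ζ = 3/(2·√6) ≈ 0.6124.
ζωₙ = 3/2 = 1.5, so ω_d = ωₙ√(1−ζ²) = √(ωₙ² − (ζωₙ)²) = √(6 − 1.5²) = √3.75 ≈ 1.936 rad/s.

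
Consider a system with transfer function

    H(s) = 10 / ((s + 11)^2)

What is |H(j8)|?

|H(j8)| ≈ 0.05405

Substitute s = j8: numerator = 10, denominator = 57 + j176.
|H(j8)| = |10| / |57 + j176| = 10 / 185 ≈ 0.05405.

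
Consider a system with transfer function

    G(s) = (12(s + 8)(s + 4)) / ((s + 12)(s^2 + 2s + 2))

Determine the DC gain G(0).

At s = 0 each factor (s + a) contributes a and each (s^2 + bs + c) contributes c.
G(0) = 12·(8) · (4) / ((12) · (2)) = 384/24 = 16.

G(0) = 16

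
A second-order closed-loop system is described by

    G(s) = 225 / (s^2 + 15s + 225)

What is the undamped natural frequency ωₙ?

Compare the denominator to the standard form s^2 + 2ζωₙs + ωₙ².
ωₙ² = 225, so ωₙ = 15 rad/s.

ωₙ = 15 rad/s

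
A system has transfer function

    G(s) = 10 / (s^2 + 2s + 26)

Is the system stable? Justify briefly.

The denominator s^2 + 2s + 26 factors as (s^2 + 2s + 26), giving poles at s = -1 + 5j, -1 - 5j.
Since all poles lie strictly in the left half-plane, the system is stable.

stable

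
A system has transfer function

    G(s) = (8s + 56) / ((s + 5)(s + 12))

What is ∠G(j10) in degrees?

At s = j10: numerator = 56 + j80, denominator = -40 + j170.
∠G = ∠num − ∠den = 55.008° − (103.24°) = -48.23°.

∠G(j10) ≈ -48.23°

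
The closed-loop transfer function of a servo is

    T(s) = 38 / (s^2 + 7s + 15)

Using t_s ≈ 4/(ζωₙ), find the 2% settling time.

Comparing s^2 + 7s + 15 to s^2 + 2ζωₙs + ωₙ²: ωₙ = √15 ≈ 3.873 rad/s and ζ = 7/(2·√15) ≈ 0.9037.
ζωₙ = 7/2 = 3.5, so t_s ≈ 4/(ζωₙ) = 4/3.5 ≈ 1.143 s.

t_s ≈ 1.143 s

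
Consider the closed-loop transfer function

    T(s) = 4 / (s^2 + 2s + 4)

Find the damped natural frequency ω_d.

Comparing s^2 + 2s + 4 to s^2 + 2ζωₙs + ωₙ²: ωₙ = 2 rad/s and ζ = 2/(2·2) = 0.5.
ζωₙ = 2/2 = 1, so ω_d = ωₙ√(1−ζ²) = √(ωₙ² − (ζωₙ)²) = √(4 − 1²) = √3 ≈ 1.732 rad/s.

ω_d ≈ 1.732 rad/s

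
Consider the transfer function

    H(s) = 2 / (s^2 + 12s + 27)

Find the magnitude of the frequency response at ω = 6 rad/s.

|H(j6)| ≈ 0.02756

Substitute s = j6: numerator = 2, denominator = -9 + j72.
|H(j6)| = |2| / |-9 + j72| = 2 / 72.560 ≈ 0.02756.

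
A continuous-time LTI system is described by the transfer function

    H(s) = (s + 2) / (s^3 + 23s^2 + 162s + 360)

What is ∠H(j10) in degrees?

At s = j10: numerator = 2 + j10, denominator = -1940 + j620.
∠H = ∠num − ∠den = 78.690° − (162.28°) = -83.59°.

∠H(j10) ≈ -83.59°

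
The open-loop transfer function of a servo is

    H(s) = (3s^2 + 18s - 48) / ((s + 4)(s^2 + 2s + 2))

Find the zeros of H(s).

Set the numerator to zero: 3s^2 + 18s - 48 = 0, i.e. 3·(s^2 + 6s - 16) = 0.
Factoring: (s + 8)(s - 2) = 0.

s = -8, 2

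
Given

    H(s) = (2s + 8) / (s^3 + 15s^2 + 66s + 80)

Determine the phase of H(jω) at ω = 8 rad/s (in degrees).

At s = j8: numerator = 8 + j16, denominator = -880 + j16.
∠H = ∠num − ∠den = 63.435° − (178.96°) = -115.5°.

∠H(j8) ≈ -115.5°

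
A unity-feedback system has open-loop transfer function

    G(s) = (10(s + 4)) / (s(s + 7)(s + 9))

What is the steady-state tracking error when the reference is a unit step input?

G(s) has one pole at the origin.
This is a Type 1 system; for a step input the steady-state error is zero.

e_ss = 0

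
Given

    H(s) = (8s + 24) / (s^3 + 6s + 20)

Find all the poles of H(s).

s = 1 ± 3j, -2

The poles are the roots of the denominator s^3 + 6s + 20 = 0.
Trying s = -2: the polynomial evaluates to 0, so (s + 2) is a factor.
Dividing out leaves s^2 - 2s + 10 = 0.
The quadratic formula then gives s = 1 ± 3j.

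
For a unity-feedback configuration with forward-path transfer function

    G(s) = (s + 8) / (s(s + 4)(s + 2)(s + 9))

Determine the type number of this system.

Type 1

The denominator has 1 factor of s at the origin (free integrator), so this is a Type 1 system.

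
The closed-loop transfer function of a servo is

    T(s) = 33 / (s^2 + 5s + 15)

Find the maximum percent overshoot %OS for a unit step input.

%OS ≈ 7.03%

Comparing s^2 + 5s + 15 to s^2 + 2ζωₙs + ωₙ²: ωₙ = √15 ≈ 3.873 rad/s and ζ = 5/(2·√15) ≈ 0.6455.
%OS = 100·exp(−πζ/√(1−ζ²)) = 100·exp(−π·0.6455/√(1−0.6455²)) ≈ 7.03%.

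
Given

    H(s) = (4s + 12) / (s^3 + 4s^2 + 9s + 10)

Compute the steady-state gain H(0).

Set s = 0: H(0) = (12) / (10) = 6/5.

H(0) = 6/5 ≈ 1.200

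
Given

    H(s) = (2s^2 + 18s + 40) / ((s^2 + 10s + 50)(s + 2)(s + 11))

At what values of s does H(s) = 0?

Set the numerator to zero: 2s^2 + 18s + 40 = 0, i.e. 2·(s^2 + 9s + 20) = 0.
Factoring: (s + 4)(s + 5) = 0.

s = -4, -5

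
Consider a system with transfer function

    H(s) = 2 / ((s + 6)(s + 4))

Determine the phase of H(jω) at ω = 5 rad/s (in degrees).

At s = j5: numerator = 2, denominator = -1 + j50.
∠H = ∠num − ∠den = 0° − (91.146°) = -91.15°.

∠H(j5) ≈ -91.15°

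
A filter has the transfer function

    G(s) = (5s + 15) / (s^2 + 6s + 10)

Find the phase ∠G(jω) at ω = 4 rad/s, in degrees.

∠G(j4) ≈ -50.91°

At s = j4: numerator = 15 + j20, denominator = -6 + j24.
∠G = ∠num − ∠den = 53.130° − (104.04°) = -50.91°.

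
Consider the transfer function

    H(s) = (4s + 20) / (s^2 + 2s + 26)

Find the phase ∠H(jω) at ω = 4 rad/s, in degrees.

∠H(j4) ≈ 0°

At s = j4: numerator = 20 + j16, denominator = 10 + j8.
∠H = ∠num − ∠den = 38.660° − (38.660°) = 0°.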